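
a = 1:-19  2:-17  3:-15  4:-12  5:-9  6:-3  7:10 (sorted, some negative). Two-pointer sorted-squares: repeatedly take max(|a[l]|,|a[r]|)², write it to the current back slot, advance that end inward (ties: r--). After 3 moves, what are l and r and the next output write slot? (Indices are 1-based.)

[1,7] |-19|>|10| out[7]=361 → l++
[2,7] |-17|>|10| out[6]=289 → l++
[3,7] |-15|>|10| out[5]=225 → l++

l=4, r=7, next write slot=4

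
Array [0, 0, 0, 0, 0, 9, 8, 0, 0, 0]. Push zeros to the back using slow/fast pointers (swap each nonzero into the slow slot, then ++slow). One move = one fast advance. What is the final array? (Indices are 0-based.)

[9, 8, 0, 0, 0, 0, 0, 0, 0, 0]

slow=0 fast=0: a[fast]=0, fast++
slow=0 fast=1: a[fast]=0, fast++
slow=0 fast=2: a[fast]=0, fast++
slow=0 fast=3: a[fast]=0, fast++
slow=0 fast=4: a[fast]=0, fast++
slow=0 fast=5: a[fast]=9≠0 swap→a[0]=9, slow++,fast++
slow=1 fast=6: a[fast]=8≠0 swap→a[1]=8, slow++,fast++
slow=2 fast=7: a[fast]=0, fast++
slow=2 fast=8: a[fast]=0, fast++
slow=2 fast=9: a[fast]=0, fast++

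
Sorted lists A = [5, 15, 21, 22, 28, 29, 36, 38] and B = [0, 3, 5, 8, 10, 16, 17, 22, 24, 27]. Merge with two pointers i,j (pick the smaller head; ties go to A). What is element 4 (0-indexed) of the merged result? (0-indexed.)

merged[4] = 8

i=0 j=0: A[i]=5>B[j]=0 take 0, j++
i=0 j=1: A[i]=5>B[j]=3 take 3, j++
i=0 j=2: A[i]=5<=B[j]=5 take 5, i++
i=1 j=2: A[i]=15>B[j]=5 take 5, j++
i=1 j=3: A[i]=15>B[j]=8 take 8, j++
i=1 j=4: A[i]=15>B[j]=10 take 10, j++
i=1 j=5: A[i]=15<=B[j]=16 take 15, i++
i=2 j=5: A[i]=21>B[j]=16 take 16, j++
i=2 j=6: A[i]=21>B[j]=17 take 17, j++
i=2 j=7: A[i]=21<=B[j]=22 take 21, i++
i=3 j=7: A[i]=22<=B[j]=22 take 22, i++
i=4 j=7: A[i]=28>B[j]=22 take 22, j++
i=4 j=8: A[i]=28>B[j]=24 take 24, j++
i=4 j=9: A[i]=28>B[j]=27 take 27, j++
i=4 j=10: B done, take A[i]=28, i++
i=5 j=10: B done, take A[i]=29, i++
i=6 j=10: B done, take A[i]=36, i++
i=7 j=10: B done, take A[i]=38, i++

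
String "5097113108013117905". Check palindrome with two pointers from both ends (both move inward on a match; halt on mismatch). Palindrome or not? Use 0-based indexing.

l=0 r=18: '5'=='5', l++,r--
l=1 r=17: '0'=='0', l++,r--
l=2 r=16: '9'=='9', l++,r--
l=3 r=15: '7'=='7', l++,r--
l=4 r=14: '1'=='1', l++,r--
l=5 r=13: '1'=='1', l++,r--
l=6 r=12: '3'=='3', l++,r--
l=7 r=11: '1'=='1', l++,r--
l=8 r=10: '0'=='0', l++,r--

palindrome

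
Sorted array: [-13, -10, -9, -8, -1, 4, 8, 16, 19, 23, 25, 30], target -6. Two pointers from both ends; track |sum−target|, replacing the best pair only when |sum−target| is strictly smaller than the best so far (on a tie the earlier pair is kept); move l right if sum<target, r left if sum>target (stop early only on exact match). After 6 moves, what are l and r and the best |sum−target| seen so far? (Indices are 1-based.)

l=1, r=6, best |Δ|=1

[1,12] -13+30=17 d=23 * → r--
[1,11] -13+25=12 d=18 * → r--
[1,10] -13+23=10 d=16 * → r--
[1,9] -13+19=6 d=12 * → r--
[1,8] -13+16=3 d=9 * → r--
[1,7] -13+8=-5 d=1 * → r--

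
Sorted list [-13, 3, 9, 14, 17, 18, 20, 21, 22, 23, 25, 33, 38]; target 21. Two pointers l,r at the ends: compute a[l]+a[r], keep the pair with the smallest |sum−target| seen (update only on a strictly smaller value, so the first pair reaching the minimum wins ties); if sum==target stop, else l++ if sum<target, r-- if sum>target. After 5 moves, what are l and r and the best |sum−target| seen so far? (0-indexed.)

l=1, r=8, best |Δ|=1

l=0 r=12: -13+38=25 d=4 *, r--
l=0 r=11: -13+33=20 d=1 *, l++
l=1 r=11: 3+33=36 d=15, r--
l=1 r=10: 3+25=28 d=7, r--
l=1 r=9: 3+23=26 d=5, r--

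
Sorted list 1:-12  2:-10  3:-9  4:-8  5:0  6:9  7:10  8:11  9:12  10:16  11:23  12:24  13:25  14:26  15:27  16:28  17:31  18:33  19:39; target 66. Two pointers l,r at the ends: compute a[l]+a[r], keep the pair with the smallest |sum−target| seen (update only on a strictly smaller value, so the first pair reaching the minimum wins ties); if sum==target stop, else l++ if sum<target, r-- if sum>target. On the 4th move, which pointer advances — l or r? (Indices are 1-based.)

l

l=1 r=19: -12+39=27 d=39 *, l++
l=2 r=19: -10+39=29 d=37 *, l++
l=3 r=19: -9+39=30 d=36 *, l++
l=4 r=19: -8+39=31 d=35 *, l++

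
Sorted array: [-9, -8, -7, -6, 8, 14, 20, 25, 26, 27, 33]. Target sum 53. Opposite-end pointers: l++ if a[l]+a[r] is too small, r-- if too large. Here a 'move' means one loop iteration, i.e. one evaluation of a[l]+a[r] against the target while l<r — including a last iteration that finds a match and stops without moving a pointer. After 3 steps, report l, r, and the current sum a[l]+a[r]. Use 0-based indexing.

[0,10] -9+33=24 <53 → l++
[1,10] -8+33=25 <53 → l++
[2,10] -7+33=26 <53 → l++

l=3, r=10, sum=27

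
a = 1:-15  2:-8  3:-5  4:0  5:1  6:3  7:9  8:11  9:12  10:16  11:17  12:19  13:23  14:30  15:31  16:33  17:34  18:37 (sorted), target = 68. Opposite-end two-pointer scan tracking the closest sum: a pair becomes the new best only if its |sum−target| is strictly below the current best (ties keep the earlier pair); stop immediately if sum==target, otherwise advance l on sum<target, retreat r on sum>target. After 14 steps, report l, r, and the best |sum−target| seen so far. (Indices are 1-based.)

l=15, r=18, best |Δ|=1

l=1 r=18: -15+37=22 d=46 *, l++
l=2 r=18: -8+37=29 d=39 *, l++
l=3 r=18: -5+37=32 d=36 *, l++
l=4 r=18: 0+37=37 d=31 *, l++
l=5 r=18: 1+37=38 d=30 *, l++
l=6 r=18: 3+37=40 d=28 *, l++
l=7 r=18: 9+37=46 d=22 *, l++
l=8 r=18: 11+37=48 d=20 *, l++
l=9 r=18: 12+37=49 d=19 *, l++
l=10 r=18: 16+37=53 d=15 *, l++
l=11 r=18: 17+37=54 d=14 *, l++
l=12 r=18: 19+37=56 d=12 *, l++
l=13 r=18: 23+37=60 d=8 *, l++
l=14 r=18: 30+37=67 d=1 *, l++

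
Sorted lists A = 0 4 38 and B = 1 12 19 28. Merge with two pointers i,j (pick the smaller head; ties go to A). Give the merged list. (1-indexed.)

[i=1,j=1] A[i]=0<=B[j]=1 take 0 → i++
[i=2,j=1] A[i]=4>B[j]=1 take 1 → j++
[i=2,j=2] A[i]=4<=B[j]=12 take 4 → i++
[i=3,j=2] A[i]=38>B[j]=12 take 12 → j++
[i=3,j=3] A[i]=38>B[j]=19 take 19 → j++
[i=3,j=4] A[i]=38>B[j]=28 take 28 → j++
[i=3,j=5] B done, take A[i]=38 → i++

[0, 1, 4, 12, 19, 28, 38]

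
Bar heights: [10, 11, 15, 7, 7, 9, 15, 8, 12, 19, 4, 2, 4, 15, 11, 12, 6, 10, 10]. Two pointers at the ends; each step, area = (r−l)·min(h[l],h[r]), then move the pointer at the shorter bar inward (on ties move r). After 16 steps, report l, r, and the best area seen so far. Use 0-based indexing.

l=0 r=18: min(10,10)*18=180 best=180 *, r--
l=0 r=17: min(10,10)*17=170 best=180, r--
l=0 r=16: min(10,6)*16=96 best=180, r--
l=0 r=15: min(10,12)*15=150 best=180, l++
l=1 r=15: min(11,12)*14=154 best=180, l++
l=2 r=15: min(15,12)*13=156 best=180, r--
l=2 r=14: min(15,11)*12=132 best=180, r--
l=2 r=13: min(15,15)*11=165 best=180, r--
l=2 r=12: min(15,4)*10=40 best=180, r--
l=2 r=11: min(15,2)*9=18 best=180, r--
l=2 r=10: min(15,4)*8=32 best=180, r--
l=2 r=9: min(15,19)*7=105 best=180, l++
l=3 r=9: min(7,19)*6=42 best=180, l++
l=4 r=9: min(7,19)*5=35 best=180, l++
l=5 r=9: min(9,19)*4=36 best=180, l++
l=6 r=9: min(15,19)*3=45 best=180, l++

l=7, r=9, best area=180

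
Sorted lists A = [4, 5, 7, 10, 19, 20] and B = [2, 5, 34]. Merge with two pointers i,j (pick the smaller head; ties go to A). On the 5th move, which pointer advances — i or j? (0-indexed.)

[i=0,j=0] A[i]=4>B[j]=2 take 2 → j++
[i=0,j=1] A[i]=4<=B[j]=5 take 4 → i++
[i=1,j=1] A[i]=5<=B[j]=5 take 5 → i++
[i=2,j=1] A[i]=7>B[j]=5 take 5 → j++
[i=2,j=2] A[i]=7<=B[j]=34 take 7 → i++

i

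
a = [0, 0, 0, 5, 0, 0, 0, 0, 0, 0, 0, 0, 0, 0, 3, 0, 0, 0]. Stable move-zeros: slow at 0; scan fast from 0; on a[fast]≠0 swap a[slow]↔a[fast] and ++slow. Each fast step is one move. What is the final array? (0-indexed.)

slow=0 fast=0: a[fast]=0, fast++
slow=0 fast=1: a[fast]=0, fast++
slow=0 fast=2: a[fast]=0, fast++
slow=0 fast=3: a[fast]=5≠0 swap→a[0]=5, slow++,fast++
slow=1 fast=4: a[fast]=0, fast++
slow=1 fast=5: a[fast]=0, fast++
slow=1 fast=6: a[fast]=0, fast++
slow=1 fast=7: a[fast]=0, fast++
slow=1 fast=8: a[fast]=0, fast++
slow=1 fast=9: a[fast]=0, fast++
slow=1 fast=10: a[fast]=0, fast++
slow=1 fast=11: a[fast]=0, fast++
slow=1 fast=12: a[fast]=0, fast++
slow=1 fast=13: a[fast]=0, fast++
slow=1 fast=14: a[fast]=3≠0 swap→a[1]=3, slow++,fast++
slow=2 fast=15: a[fast]=0, fast++
slow=2 fast=16: a[fast]=0, fast++
slow=2 fast=17: a[fast]=0, fast++

[5, 3, 0, 0, 0, 0, 0, 0, 0, 0, 0, 0, 0, 0, 0, 0, 0, 0]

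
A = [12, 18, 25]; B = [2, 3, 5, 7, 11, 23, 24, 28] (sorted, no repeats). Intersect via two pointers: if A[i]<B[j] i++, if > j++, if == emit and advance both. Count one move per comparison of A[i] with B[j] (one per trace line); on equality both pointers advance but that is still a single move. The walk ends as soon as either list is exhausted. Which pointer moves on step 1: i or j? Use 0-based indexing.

[i=0,j=0] 12>2 → j++

j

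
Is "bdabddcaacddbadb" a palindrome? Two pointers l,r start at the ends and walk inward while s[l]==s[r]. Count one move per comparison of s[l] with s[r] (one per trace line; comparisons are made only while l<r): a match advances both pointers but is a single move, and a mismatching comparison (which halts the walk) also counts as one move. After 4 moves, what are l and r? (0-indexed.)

l=4, r=11

[0,15] 'b'=='b' → l++,r--
[1,14] 'd'=='d' → l++,r--
[2,13] 'a'=='a' → l++,r--
[3,12] 'b'=='b' → l++,r--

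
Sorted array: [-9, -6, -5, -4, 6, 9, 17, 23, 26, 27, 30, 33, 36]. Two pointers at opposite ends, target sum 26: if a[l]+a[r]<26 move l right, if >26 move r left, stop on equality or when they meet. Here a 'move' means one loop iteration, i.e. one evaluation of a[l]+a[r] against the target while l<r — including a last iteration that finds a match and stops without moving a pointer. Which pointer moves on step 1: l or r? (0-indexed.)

r

l=0 r=12: -9+36=27 >26, r--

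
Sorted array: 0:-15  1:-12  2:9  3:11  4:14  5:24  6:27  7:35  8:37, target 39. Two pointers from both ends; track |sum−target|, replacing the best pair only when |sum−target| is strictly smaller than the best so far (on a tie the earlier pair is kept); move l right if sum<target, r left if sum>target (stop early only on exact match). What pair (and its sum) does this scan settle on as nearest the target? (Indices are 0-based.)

pair (11, 27) with sum 38 (|Δ|=1)

l=0 r=8: -15+37=22 d=17 *, l++
l=1 r=8: -12+37=25 d=14 *, l++
l=2 r=8: 9+37=46 d=7 *, r--
l=2 r=7: 9+35=44 d=5 *, r--
l=2 r=6: 9+27=36 d=3 *, l++
l=3 r=6: 11+27=38 d=1 *, l++
l=4 r=6: 14+27=41 d=2, r--
l=4 r=5: 14+24=38 d=1, l++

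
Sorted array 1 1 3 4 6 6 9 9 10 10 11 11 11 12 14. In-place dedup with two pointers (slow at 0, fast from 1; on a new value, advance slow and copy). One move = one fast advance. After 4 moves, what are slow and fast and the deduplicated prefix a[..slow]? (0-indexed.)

slow=0 fast=1: a[fast]=1=a[slow] dup, fast++
slow=0 fast=2: a[fast]=3≠a[slow]=1 write a[1]=3, slow++,fast++
slow=1 fast=3: a[fast]=4≠a[slow]=3 write a[2]=4, slow++,fast++
slow=2 fast=4: a[fast]=6≠a[slow]=4 write a[3]=6, slow++,fast++

slow=3, fast=5, prefix=[1, 3, 4, 6]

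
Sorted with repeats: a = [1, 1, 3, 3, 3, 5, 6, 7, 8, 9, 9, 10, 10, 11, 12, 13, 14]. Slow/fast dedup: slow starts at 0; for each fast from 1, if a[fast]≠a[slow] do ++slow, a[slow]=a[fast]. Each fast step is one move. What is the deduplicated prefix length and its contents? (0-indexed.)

length 12; prefix = [1, 3, 5, 6, 7, 8, 9, 10, 11, 12, 13, 14]

slow=0 fast=1: a[fast]=1=a[slow] dup, fast++
slow=0 fast=2: a[fast]=3≠a[slow]=1 write a[1]=3, slow++,fast++
slow=1 fast=3: a[fast]=3=a[slow] dup, fast++
slow=1 fast=4: a[fast]=3=a[slow] dup, fast++
slow=1 fast=5: a[fast]=5≠a[slow]=3 write a[2]=5, slow++,fast++
slow=2 fast=6: a[fast]=6≠a[slow]=5 write a[3]=6, slow++,fast++
slow=3 fast=7: a[fast]=7≠a[slow]=6 write a[4]=7, slow++,fast++
slow=4 fast=8: a[fast]=8≠a[slow]=7 write a[5]=8, slow++,fast++
slow=5 fast=9: a[fast]=9≠a[slow]=8 write a[6]=9, slow++,fast++
slow=6 fast=10: a[fast]=9=a[slow] dup, fast++
slow=6 fast=11: a[fast]=10≠a[slow]=9 write a[7]=10, slow++,fast++
slow=7 fast=12: a[fast]=10=a[slow] dup, fast++
slow=7 fast=13: a[fast]=11≠a[slow]=10 write a[8]=11, slow++,fast++
slow=8 fast=14: a[fast]=12≠a[slow]=11 write a[9]=12, slow++,fast++
slow=9 fast=15: a[fast]=13≠a[slow]=12 write a[10]=13, slow++,fast++
slow=10 fast=16: a[fast]=14≠a[slow]=13 write a[11]=14, slow++,fast++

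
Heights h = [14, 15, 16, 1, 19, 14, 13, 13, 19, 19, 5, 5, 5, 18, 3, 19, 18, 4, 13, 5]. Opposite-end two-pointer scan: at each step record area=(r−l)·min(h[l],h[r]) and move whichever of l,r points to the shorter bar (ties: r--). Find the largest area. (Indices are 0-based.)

l=0 r=19: min(14,5)*19=95 best=95 *, r--
l=0 r=18: min(14,13)*18=234 best=234 *, r--
l=0 r=17: min(14,4)*17=68 best=234, r--
l=0 r=16: min(14,18)*16=224 best=234, l++
l=1 r=16: min(15,18)*15=225 best=234, l++
l=2 r=16: min(16,18)*14=224 best=234, l++
l=3 r=16: min(1,18)*13=13 best=234, l++
l=4 r=16: min(19,18)*12=216 best=234, r--
l=4 r=15: min(19,19)*11=209 best=234, r--
l=4 r=14: min(19,3)*10=30 best=234, r--
l=4 r=13: min(19,18)*9=162 best=234, r--
l=4 r=12: min(19,5)*8=40 best=234, r--
l=4 r=11: min(19,5)*7=35 best=234, r--
l=4 r=10: min(19,5)*6=30 best=234, r--
l=4 r=9: min(19,19)*5=95 best=234, r--
l=4 r=8: min(19,19)*4=76 best=234, r--
l=4 r=7: min(19,13)*3=39 best=234, r--
l=4 r=6: min(19,13)*2=26 best=234, r--
l=4 r=5: min(19,14)*1=14 best=234, r--

max area = 234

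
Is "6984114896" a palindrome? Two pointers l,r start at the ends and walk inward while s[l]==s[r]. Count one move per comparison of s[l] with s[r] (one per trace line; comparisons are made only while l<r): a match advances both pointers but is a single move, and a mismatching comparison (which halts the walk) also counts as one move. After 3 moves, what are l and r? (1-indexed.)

l=4, r=7

l=1 r=10: '6'=='6', l++,r--
l=2 r=9: '9'=='9', l++,r--
l=3 r=8: '8'=='8', l++,r--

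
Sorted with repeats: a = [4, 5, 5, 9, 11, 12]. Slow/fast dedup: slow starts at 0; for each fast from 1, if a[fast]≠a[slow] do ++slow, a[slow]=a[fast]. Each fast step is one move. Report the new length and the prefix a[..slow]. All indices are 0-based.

length 5; prefix = [4, 5, 9, 11, 12]

(s=0,f=1) a[fast]=5≠a[slow]=4 write a[1]=5 → slow++,fast++
(s=1,f=2) a[fast]=5=a[slow] dup → fast++
(s=1,f=3) a[fast]=9≠a[slow]=5 write a[2]=9 → slow++,fast++
(s=2,f=4) a[fast]=11≠a[slow]=9 write a[3]=11 → slow++,fast++
(s=3,f=5) a[fast]=12≠a[slow]=11 write a[4]=12 → slow++,fast++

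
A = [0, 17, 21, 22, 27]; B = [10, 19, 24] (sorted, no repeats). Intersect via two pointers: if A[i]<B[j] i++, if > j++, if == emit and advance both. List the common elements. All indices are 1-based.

intersection = []

[i=1,j=1] 0<10 → i++
[i=2,j=1] 17>10 → j++
[i=2,j=2] 17<19 → i++
[i=3,j=2] 21>19 → j++
[i=3,j=3] 21<24 → i++
[i=4,j=3] 22<24 → i++
[i=5,j=3] 27>24 → j++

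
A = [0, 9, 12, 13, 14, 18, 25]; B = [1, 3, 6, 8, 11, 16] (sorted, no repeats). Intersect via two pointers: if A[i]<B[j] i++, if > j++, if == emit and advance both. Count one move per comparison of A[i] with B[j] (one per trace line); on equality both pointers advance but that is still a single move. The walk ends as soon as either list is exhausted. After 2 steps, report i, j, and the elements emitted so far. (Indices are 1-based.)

i=2, j=2, emitted=[]

[i=1,j=1] 0<1 → i++
[i=2,j=1] 9>1 → j++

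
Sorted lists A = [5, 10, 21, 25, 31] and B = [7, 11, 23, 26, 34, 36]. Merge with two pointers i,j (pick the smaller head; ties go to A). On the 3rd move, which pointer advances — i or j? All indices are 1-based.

i=1 j=1: A[i]=5<=B[j]=7 take 5, i++
i=2 j=1: A[i]=10>B[j]=7 take 7, j++
i=2 j=2: A[i]=10<=B[j]=11 take 10, i++

i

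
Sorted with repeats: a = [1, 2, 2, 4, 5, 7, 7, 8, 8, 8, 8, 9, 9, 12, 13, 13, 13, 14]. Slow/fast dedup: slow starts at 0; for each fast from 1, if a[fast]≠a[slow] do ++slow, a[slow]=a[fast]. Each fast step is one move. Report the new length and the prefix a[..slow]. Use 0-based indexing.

length 10; prefix = [1, 2, 4, 5, 7, 8, 9, 12, 13, 14]

(s=0,f=1) a[fast]=2≠a[slow]=1 write a[1]=2 → slow++,fast++
(s=1,f=2) a[fast]=2=a[slow] dup → fast++
(s=1,f=3) a[fast]=4≠a[slow]=2 write a[2]=4 → slow++,fast++
(s=2,f=4) a[fast]=5≠a[slow]=4 write a[3]=5 → slow++,fast++
(s=3,f=5) a[fast]=7≠a[slow]=5 write a[4]=7 → slow++,fast++
(s=4,f=6) a[fast]=7=a[slow] dup → fast++
(s=4,f=7) a[fast]=8≠a[slow]=7 write a[5]=8 → slow++,fast++
(s=5,f=8) a[fast]=8=a[slow] dup → fast++
(s=5,f=9) a[fast]=8=a[slow] dup → fast++
(s=5,f=10) a[fast]=8=a[slow] dup → fast++
(s=5,f=11) a[fast]=9≠a[slow]=8 write a[6]=9 → slow++,fast++
(s=6,f=12) a[fast]=9=a[slow] dup → fast++
(s=6,f=13) a[fast]=12≠a[slow]=9 write a[7]=12 → slow++,fast++
(s=7,f=14) a[fast]=13≠a[slow]=12 write a[8]=13 → slow++,fast++
(s=8,f=15) a[fast]=13=a[slow] dup → fast++
(s=8,f=16) a[fast]=13=a[slow] dup → fast++
(s=8,f=17) a[fast]=14≠a[slow]=13 write a[9]=14 → slow++,fast++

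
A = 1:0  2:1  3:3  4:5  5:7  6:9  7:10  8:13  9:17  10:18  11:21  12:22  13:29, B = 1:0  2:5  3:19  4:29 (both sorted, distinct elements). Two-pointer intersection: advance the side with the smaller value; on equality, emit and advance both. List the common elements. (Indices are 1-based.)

i=1 j=1: 0==0 emit, i++,j++
i=2 j=2: 1<5, i++
i=3 j=2: 3<5, i++
i=4 j=2: 5==5 emit, i++,j++
i=5 j=3: 7<19, i++
i=6 j=3: 9<19, i++
i=7 j=3: 10<19, i++
i=8 j=3: 13<19, i++
i=9 j=3: 17<19, i++
i=10 j=3: 18<19, i++
i=11 j=3: 21>19, j++
i=11 j=4: 21<29, i++
i=12 j=4: 22<29, i++
i=13 j=4: 29==29 emit, i++,j++

intersection = [0, 5, 29]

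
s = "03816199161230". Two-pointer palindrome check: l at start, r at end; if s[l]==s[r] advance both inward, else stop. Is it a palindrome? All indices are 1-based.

not a palindrome (mismatch at 3,12)

l=1 r=14: '0'=='0', l++,r--
l=2 r=13: '3'=='3', l++,r--
l=3 r=12: '8'!='2', stop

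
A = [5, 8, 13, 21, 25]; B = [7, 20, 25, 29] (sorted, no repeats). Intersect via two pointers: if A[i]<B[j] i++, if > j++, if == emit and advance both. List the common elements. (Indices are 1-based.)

[i=1,j=1] 5<7 → i++
[i=2,j=1] 8>7 → j++
[i=2,j=2] 8<20 → i++
[i=3,j=2] 13<20 → i++
[i=4,j=2] 21>20 → j++
[i=4,j=3] 21<25 → i++
[i=5,j=3] 25==25 emit → i++,j++

intersection = [25]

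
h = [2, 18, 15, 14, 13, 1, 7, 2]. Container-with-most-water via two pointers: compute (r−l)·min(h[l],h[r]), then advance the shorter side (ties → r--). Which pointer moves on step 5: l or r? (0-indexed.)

r

l=0 r=7: min(2,2)*7=14 best=14 *, r--
l=0 r=6: min(2,7)*6=12 best=14, l++
l=1 r=6: min(18,7)*5=35 best=35 *, r--
l=1 r=5: min(18,1)*4=4 best=35, r--
l=1 r=4: min(18,13)*3=39 best=39 *, r--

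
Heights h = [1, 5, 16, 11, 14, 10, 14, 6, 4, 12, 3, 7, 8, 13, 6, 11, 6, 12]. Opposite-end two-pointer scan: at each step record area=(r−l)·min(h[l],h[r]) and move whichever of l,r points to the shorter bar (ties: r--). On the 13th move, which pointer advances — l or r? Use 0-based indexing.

l=0 r=17: min(1,12)*17=17 best=17 *, l++
l=1 r=17: min(5,12)*16=80 best=80 *, l++
l=2 r=17: min(16,12)*15=180 best=180 *, r--
l=2 r=16: min(16,6)*14=84 best=180, r--
l=2 r=15: min(16,11)*13=143 best=180, r--
l=2 r=14: min(16,6)*12=72 best=180, r--
l=2 r=13: min(16,13)*11=143 best=180, r--
l=2 r=12: min(16,8)*10=80 best=180, r--
l=2 r=11: min(16,7)*9=63 best=180, r--
l=2 r=10: min(16,3)*8=24 best=180, r--
l=2 r=9: min(16,12)*7=84 best=180, r--
l=2 r=8: min(16,4)*6=24 best=180, r--
l=2 r=7: min(16,6)*5=30 best=180, r--

r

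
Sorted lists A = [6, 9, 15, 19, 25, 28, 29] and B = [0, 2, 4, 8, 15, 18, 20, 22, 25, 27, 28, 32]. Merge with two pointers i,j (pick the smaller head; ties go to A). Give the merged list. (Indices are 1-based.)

[i=1,j=1] A[i]=6>B[j]=0 take 0 → j++
[i=1,j=2] A[i]=6>B[j]=2 take 2 → j++
[i=1,j=3] A[i]=6>B[j]=4 take 4 → j++
[i=1,j=4] A[i]=6<=B[j]=8 take 6 → i++
[i=2,j=4] A[i]=9>B[j]=8 take 8 → j++
[i=2,j=5] A[i]=9<=B[j]=15 take 9 → i++
[i=3,j=5] A[i]=15<=B[j]=15 take 15 → i++
[i=4,j=5] A[i]=19>B[j]=15 take 15 → j++
[i=4,j=6] A[i]=19>B[j]=18 take 18 → j++
[i=4,j=7] A[i]=19<=B[j]=20 take 19 → i++
[i=5,j=7] A[i]=25>B[j]=20 take 20 → j++
[i=5,j=8] A[i]=25>B[j]=22 take 22 → j++
[i=5,j=9] A[i]=25<=B[j]=25 take 25 → i++
[i=6,j=9] A[i]=28>B[j]=25 take 25 → j++
[i=6,j=10] A[i]=28>B[j]=27 take 27 → j++
[i=6,j=11] A[i]=28<=B[j]=28 take 28 → i++
[i=7,j=11] A[i]=29>B[j]=28 take 28 → j++
[i=7,j=12] A[i]=29<=B[j]=32 take 29 → i++
[i=8,j=12] A done, take B[j]=32 → j++

[0, 2, 4, 6, 8, 9, 15, 15, 18, 19, 20, 22, 25, 25, 27, 28, 28, 29, 32]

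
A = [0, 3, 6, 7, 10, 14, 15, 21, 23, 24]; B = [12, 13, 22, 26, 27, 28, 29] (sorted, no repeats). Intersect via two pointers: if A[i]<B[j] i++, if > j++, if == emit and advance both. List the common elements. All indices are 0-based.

intersection = []

[i=0,j=0] 0<12 → i++
[i=1,j=0] 3<12 → i++
[i=2,j=0] 6<12 → i++
[i=3,j=0] 7<12 → i++
[i=4,j=0] 10<12 → i++
[i=5,j=0] 14>12 → j++
[i=5,j=1] 14>13 → j++
[i=5,j=2] 14<22 → i++
[i=6,j=2] 15<22 → i++
[i=7,j=2] 21<22 → i++
[i=8,j=2] 23>22 → j++
[i=8,j=3] 23<26 → i++
[i=9,j=3] 24<26 → i++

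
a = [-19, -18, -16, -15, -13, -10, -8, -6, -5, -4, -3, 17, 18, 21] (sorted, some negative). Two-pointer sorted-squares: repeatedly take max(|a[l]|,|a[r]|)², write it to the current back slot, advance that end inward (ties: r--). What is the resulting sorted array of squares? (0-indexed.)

[9, 16, 25, 36, 64, 100, 169, 225, 256, 289, 324, 324, 361, 441]

l=0 r=13: |-19|<=|21| out[13]=441, r--
l=0 r=12: |-19|>|18| out[12]=361, l++
l=1 r=12: |-18|<=|18| out[11]=324, r--
l=1 r=11: |-18|>|17| out[10]=324, l++
l=2 r=11: |-16|<=|17| out[9]=289, r--
l=2 r=10: |-16|>|-3| out[8]=256, l++
l=3 r=10: |-15|>|-3| out[7]=225, l++
l=4 r=10: |-13|>|-3| out[6]=169, l++
l=5 r=10: |-10|>|-3| out[5]=100, l++
l=6 r=10: |-8|>|-3| out[4]=64, l++
l=7 r=10: |-6|>|-3| out[3]=36, l++
l=8 r=10: |-5|>|-3| out[2]=25, l++
l=9 r=10: |-4|>|-3| out[1]=16, l++
l=10 r=10: |-3|<=|-3| out[0]=9, r--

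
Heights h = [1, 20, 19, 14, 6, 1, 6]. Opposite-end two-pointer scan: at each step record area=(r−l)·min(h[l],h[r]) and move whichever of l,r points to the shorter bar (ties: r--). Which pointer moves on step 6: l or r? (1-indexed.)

r

l=1 r=7: min(1,6)*6=6 best=6 *, l++
l=2 r=7: min(20,6)*5=30 best=30 *, r--
l=2 r=6: min(20,1)*4=4 best=30, r--
l=2 r=5: min(20,6)*3=18 best=30, r--
l=2 r=4: min(20,14)*2=28 best=30, r--
l=2 r=3: min(20,19)*1=19 best=30, r--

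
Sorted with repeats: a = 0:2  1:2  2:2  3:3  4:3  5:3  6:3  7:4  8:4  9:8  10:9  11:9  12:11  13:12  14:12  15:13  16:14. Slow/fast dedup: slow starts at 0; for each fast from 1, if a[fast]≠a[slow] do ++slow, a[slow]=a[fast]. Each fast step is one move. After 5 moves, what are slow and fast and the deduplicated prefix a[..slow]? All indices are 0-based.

(s=0,f=1) a[fast]=2=a[slow] dup → fast++
(s=0,f=2) a[fast]=2=a[slow] dup → fast++
(s=0,f=3) a[fast]=3≠a[slow]=2 write a[1]=3 → slow++,fast++
(s=1,f=4) a[fast]=3=a[slow] dup → fast++
(s=1,f=5) a[fast]=3=a[slow] dup → fast++

slow=1, fast=6, prefix=[2, 3]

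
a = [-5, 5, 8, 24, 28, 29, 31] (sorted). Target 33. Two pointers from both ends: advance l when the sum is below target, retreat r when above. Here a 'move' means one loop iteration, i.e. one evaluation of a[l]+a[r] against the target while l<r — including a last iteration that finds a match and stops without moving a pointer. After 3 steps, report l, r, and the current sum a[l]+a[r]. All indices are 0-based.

l=0 r=6: -5+31=26 <33, l++
l=1 r=6: 5+31=36 >33, r--
l=1 r=5: 5+29=34 >33, r--

l=1, r=4, sum=33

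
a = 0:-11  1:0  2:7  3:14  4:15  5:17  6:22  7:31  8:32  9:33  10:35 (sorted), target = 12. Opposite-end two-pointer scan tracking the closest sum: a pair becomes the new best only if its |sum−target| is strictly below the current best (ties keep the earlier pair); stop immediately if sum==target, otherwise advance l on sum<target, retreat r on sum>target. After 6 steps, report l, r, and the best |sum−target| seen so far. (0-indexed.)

l=0 r=10: -11+35=24 d=12 *, r--
l=0 r=9: -11+33=22 d=10 *, r--
l=0 r=8: -11+32=21 d=9 *, r--
l=0 r=7: -11+31=20 d=8 *, r--
l=0 r=6: -11+22=11 d=1 *, l++
l=1 r=6: 0+22=22 d=10, r--

l=1, r=5, best |Δ|=1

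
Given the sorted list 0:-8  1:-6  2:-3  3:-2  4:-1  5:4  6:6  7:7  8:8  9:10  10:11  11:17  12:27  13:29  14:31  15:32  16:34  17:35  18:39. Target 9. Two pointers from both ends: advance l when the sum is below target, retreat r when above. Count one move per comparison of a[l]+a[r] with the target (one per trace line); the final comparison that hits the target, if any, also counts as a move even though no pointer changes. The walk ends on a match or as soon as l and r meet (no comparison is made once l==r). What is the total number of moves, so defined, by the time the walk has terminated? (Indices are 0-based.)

8 moves

l=0 r=18: -8+39=31 >9, r--
l=0 r=17: -8+35=27 >9, r--
l=0 r=16: -8+34=26 >9, r--
l=0 r=15: -8+32=24 >9, r--
l=0 r=14: -8+31=23 >9, r--
l=0 r=13: -8+29=21 >9, r--
l=0 r=12: -8+27=19 >9, r--
l=0 r=11: -8+17=9, found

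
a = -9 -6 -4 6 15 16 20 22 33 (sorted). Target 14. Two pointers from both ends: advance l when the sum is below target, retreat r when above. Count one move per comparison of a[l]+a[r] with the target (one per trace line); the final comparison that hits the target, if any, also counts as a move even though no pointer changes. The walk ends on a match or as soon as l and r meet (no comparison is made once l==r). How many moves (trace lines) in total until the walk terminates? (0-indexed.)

[0,8] -9+33=24 >14 → r--
[0,7] -9+22=13 <14 → l++
[1,7] -6+22=16 >14 → r--
[1,6] -6+20=14 → found

4 moves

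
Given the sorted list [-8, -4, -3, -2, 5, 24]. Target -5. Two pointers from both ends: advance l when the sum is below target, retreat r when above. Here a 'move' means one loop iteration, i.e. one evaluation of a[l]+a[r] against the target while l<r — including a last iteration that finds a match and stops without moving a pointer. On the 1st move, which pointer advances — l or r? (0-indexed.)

r

l=0 r=5: -8+24=16 >-5, r--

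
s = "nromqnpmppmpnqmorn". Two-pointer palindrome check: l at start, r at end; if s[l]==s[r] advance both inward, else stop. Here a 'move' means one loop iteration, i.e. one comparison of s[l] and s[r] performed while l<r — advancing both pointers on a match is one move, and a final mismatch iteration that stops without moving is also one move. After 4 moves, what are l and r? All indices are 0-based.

l=4, r=13

l=0 r=17: 'n'=='n', l++,r--
l=1 r=16: 'r'=='r', l++,r--
l=2 r=15: 'o'=='o', l++,r--
l=3 r=14: 'm'=='m', l++,r--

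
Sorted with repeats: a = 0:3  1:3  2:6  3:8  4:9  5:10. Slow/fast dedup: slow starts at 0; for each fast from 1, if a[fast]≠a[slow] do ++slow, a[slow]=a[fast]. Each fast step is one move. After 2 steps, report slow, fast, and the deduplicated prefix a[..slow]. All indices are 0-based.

slow=0 fast=1: a[fast]=3=a[slow] dup, fast++
slow=0 fast=2: a[fast]=6≠a[slow]=3 write a[1]=6, slow++,fast++

slow=1, fast=3, prefix=[3, 6]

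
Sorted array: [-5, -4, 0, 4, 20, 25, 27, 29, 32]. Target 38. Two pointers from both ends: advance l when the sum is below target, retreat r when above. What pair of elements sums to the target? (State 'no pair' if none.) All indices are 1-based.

no pair

l=1 r=9: -5+32=27 <38, l++
l=2 r=9: -4+32=28 <38, l++
l=3 r=9: 0+32=32 <38, l++
l=4 r=9: 4+32=36 <38, l++
l=5 r=9: 20+32=52 >38, r--
l=5 r=8: 20+29=49 >38, r--
l=5 r=7: 20+27=47 >38, r--
l=5 r=6: 20+25=45 >38, r--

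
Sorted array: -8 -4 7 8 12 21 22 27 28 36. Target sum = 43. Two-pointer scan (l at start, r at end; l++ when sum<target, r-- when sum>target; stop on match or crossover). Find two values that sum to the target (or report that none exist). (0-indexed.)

(7, 36)

l=0 r=9: -8+36=28 <43, l++
l=1 r=9: -4+36=32 <43, l++
l=2 r=9: 7+36=43, found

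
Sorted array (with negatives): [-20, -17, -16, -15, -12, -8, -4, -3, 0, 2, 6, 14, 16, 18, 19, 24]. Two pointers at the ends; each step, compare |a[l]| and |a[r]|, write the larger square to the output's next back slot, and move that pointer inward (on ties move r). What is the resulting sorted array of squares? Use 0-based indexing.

[0, 4, 9, 16, 36, 64, 144, 196, 225, 256, 256, 289, 324, 361, 400, 576]

[0,15] |-20|<=|24| out[15]=576 → r--
[0,14] |-20|>|19| out[14]=400 → l++
[1,14] |-17|<=|19| out[13]=361 → r--
[1,13] |-17|<=|18| out[12]=324 → r--
[1,12] |-17|>|16| out[11]=289 → l++
[2,12] |-16|<=|16| out[10]=256 → r--
[2,11] |-16|>|14| out[9]=256 → l++
[3,11] |-15|>|14| out[8]=225 → l++
[4,11] |-12|<=|14| out[7]=196 → r--
[4,10] |-12|>|6| out[6]=144 → l++
[5,10] |-8|>|6| out[5]=64 → l++
[6,10] |-4|<=|6| out[4]=36 → r--
[6,9] |-4|>|2| out[3]=16 → l++
[7,9] |-3|>|2| out[2]=9 → l++
[8,9] |0|<=|2| out[1]=4 → r--
[8,8] |0|<=|0| out[0]=0 → r--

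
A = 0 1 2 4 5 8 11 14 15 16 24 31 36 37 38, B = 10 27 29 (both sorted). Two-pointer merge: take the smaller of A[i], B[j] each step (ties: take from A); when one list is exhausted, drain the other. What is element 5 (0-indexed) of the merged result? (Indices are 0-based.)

merged[5] = 8

[i=0,j=0] A[i]=0<=B[j]=10 take 0 → i++
[i=1,j=0] A[i]=1<=B[j]=10 take 1 → i++
[i=2,j=0] A[i]=2<=B[j]=10 take 2 → i++
[i=3,j=0] A[i]=4<=B[j]=10 take 4 → i++
[i=4,j=0] A[i]=5<=B[j]=10 take 5 → i++
[i=5,j=0] A[i]=8<=B[j]=10 take 8 → i++
[i=6,j=0] A[i]=11>B[j]=10 take 10 → j++
[i=6,j=1] A[i]=11<=B[j]=27 take 11 → i++
[i=7,j=1] A[i]=14<=B[j]=27 take 14 → i++
[i=8,j=1] A[i]=15<=B[j]=27 take 15 → i++
[i=9,j=1] A[i]=16<=B[j]=27 take 16 → i++
[i=10,j=1] A[i]=24<=B[j]=27 take 24 → i++
[i=11,j=1] A[i]=31>B[j]=27 take 27 → j++
[i=11,j=2] A[i]=31>B[j]=29 take 29 → j++
[i=11,j=3] B done, take A[i]=31 → i++
[i=12,j=3] B done, take A[i]=36 → i++
[i=13,j=3] B done, take A[i]=37 → i++
[i=14,j=3] B done, take A[i]=38 → i++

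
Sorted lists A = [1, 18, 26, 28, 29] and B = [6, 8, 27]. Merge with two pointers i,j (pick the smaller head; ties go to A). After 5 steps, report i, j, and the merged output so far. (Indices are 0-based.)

i=3, j=2, merged so far=[1, 6, 8, 18, 26]

i=0 j=0: A[i]=1<=B[j]=6 take 1, i++
i=1 j=0: A[i]=18>B[j]=6 take 6, j++
i=1 j=1: A[i]=18>B[j]=8 take 8, j++
i=1 j=2: A[i]=18<=B[j]=27 take 18, i++
i=2 j=2: A[i]=26<=B[j]=27 take 26, i++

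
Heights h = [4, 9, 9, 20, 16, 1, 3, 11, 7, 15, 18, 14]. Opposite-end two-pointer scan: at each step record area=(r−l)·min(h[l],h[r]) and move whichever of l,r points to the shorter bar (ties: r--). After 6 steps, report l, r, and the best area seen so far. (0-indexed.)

l=3, r=8, best area=126

l=0 r=11: min(4,14)*11=44 best=44 *, l++
l=1 r=11: min(9,14)*10=90 best=90 *, l++
l=2 r=11: min(9,14)*9=81 best=90, l++
l=3 r=11: min(20,14)*8=112 best=112 *, r--
l=3 r=10: min(20,18)*7=126 best=126 *, r--
l=3 r=9: min(20,15)*6=90 best=126, r--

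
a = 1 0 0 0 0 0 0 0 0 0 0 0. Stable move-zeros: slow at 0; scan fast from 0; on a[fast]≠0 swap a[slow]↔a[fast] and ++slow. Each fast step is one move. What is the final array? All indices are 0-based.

(s=0,f=0) a[fast]=1≠0 swap→a[0]=1 → slow++,fast++
(s=1,f=1) a[fast]=0 → fast++
(s=1,f=2) a[fast]=0 → fast++
(s=1,f=3) a[fast]=0 → fast++
(s=1,f=4) a[fast]=0 → fast++
(s=1,f=5) a[fast]=0 → fast++
(s=1,f=6) a[fast]=0 → fast++
(s=1,f=7) a[fast]=0 → fast++
(s=1,f=8) a[fast]=0 → fast++
(s=1,f=9) a[fast]=0 → fast++
(s=1,f=10) a[fast]=0 → fast++
(s=1,f=11) a[fast]=0 → fast++

[1, 0, 0, 0, 0, 0, 0, 0, 0, 0, 0, 0]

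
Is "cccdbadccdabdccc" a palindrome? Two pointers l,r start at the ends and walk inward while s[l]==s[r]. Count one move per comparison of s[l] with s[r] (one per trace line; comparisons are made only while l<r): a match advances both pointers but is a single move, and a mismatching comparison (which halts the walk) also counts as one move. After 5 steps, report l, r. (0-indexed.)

[0,15] 'c'=='c' → l++,r--
[1,14] 'c'=='c' → l++,r--
[2,13] 'c'=='c' → l++,r--
[3,12] 'd'=='d' → l++,r--
[4,11] 'b'=='b' → l++,r--

l=5, r=10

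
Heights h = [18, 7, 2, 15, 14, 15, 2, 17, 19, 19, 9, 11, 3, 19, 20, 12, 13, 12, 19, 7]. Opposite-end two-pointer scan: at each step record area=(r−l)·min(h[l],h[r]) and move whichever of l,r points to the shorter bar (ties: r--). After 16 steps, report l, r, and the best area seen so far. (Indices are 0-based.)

l=11, r=14, best area=324

l=0 r=19: min(18,7)*19=133 best=133 *, r--
l=0 r=18: min(18,19)*18=324 best=324 *, l++
l=1 r=18: min(7,19)*17=119 best=324, l++
l=2 r=18: min(2,19)*16=32 best=324, l++
l=3 r=18: min(15,19)*15=225 best=324, l++
l=4 r=18: min(14,19)*14=196 best=324, l++
l=5 r=18: min(15,19)*13=195 best=324, l++
l=6 r=18: min(2,19)*12=24 best=324, l++
l=7 r=18: min(17,19)*11=187 best=324, l++
l=8 r=18: min(19,19)*10=190 best=324, r--
l=8 r=17: min(19,12)*9=108 best=324, r--
l=8 r=16: min(19,13)*8=104 best=324, r--
l=8 r=15: min(19,12)*7=84 best=324, r--
l=8 r=14: min(19,20)*6=114 best=324, l++
l=9 r=14: min(19,20)*5=95 best=324, l++
l=10 r=14: min(9,20)*4=36 best=324, l++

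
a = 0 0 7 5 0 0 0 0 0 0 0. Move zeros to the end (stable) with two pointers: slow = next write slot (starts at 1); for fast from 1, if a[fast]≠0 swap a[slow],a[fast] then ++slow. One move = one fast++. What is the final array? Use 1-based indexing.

slow=1 fast=1: a[fast]=0, fast++
slow=1 fast=2: a[fast]=0, fast++
slow=1 fast=3: a[fast]=7≠0 swap→a[1]=7, slow++,fast++
slow=2 fast=4: a[fast]=5≠0 swap→a[2]=5, slow++,fast++
slow=3 fast=5: a[fast]=0, fast++
slow=3 fast=6: a[fast]=0, fast++
slow=3 fast=7: a[fast]=0, fast++
slow=3 fast=8: a[fast]=0, fast++
slow=3 fast=9: a[fast]=0, fast++
slow=3 fast=10: a[fast]=0, fast++
slow=3 fast=11: a[fast]=0, fast++

[7, 5, 0, 0, 0, 0, 0, 0, 0, 0, 0]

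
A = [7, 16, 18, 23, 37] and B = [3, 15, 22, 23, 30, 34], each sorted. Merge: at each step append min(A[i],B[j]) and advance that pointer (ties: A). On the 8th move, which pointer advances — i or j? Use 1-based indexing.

i=1 j=1: A[i]=7>B[j]=3 take 3, j++
i=1 j=2: A[i]=7<=B[j]=15 take 7, i++
i=2 j=2: A[i]=16>B[j]=15 take 15, j++
i=2 j=3: A[i]=16<=B[j]=22 take 16, i++
i=3 j=3: A[i]=18<=B[j]=22 take 18, i++
i=4 j=3: A[i]=23>B[j]=22 take 22, j++
i=4 j=4: A[i]=23<=B[j]=23 take 23, i++
i=5 j=4: A[i]=37>B[j]=23 take 23, j++

j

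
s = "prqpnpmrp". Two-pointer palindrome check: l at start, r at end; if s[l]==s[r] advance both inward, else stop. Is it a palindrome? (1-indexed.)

[1,9] 'p'=='p' → l++,r--
[2,8] 'r'=='r' → l++,r--
[3,7] 'q'!='m' → stop

not a palindrome (mismatch at 3,7)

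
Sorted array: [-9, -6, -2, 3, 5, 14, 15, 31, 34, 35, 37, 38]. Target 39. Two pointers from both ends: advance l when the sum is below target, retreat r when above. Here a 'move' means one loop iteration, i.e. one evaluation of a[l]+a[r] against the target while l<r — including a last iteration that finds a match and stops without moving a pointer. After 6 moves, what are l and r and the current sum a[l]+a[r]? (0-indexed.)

l=0 r=11: -9+38=29 <39, l++
l=1 r=11: -6+38=32 <39, l++
l=2 r=11: -2+38=36 <39, l++
l=3 r=11: 3+38=41 >39, r--
l=3 r=10: 3+37=40 >39, r--
l=3 r=9: 3+35=38 <39, l++

l=4, r=9, sum=40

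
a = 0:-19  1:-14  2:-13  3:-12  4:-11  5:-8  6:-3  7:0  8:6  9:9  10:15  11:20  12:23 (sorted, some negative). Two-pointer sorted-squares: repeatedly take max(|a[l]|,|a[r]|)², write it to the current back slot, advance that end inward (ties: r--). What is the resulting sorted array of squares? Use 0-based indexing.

l=0 r=12: |-19|<=|23| out[12]=529, r--
l=0 r=11: |-19|<=|20| out[11]=400, r--
l=0 r=10: |-19|>|15| out[10]=361, l++
l=1 r=10: |-14|<=|15| out[9]=225, r--
l=1 r=9: |-14|>|9| out[8]=196, l++
l=2 r=9: |-13|>|9| out[7]=169, l++
l=3 r=9: |-12|>|9| out[6]=144, l++
l=4 r=9: |-11|>|9| out[5]=121, l++
l=5 r=9: |-8|<=|9| out[4]=81, r--
l=5 r=8: |-8|>|6| out[3]=64, l++
l=6 r=8: |-3|<=|6| out[2]=36, r--
l=6 r=7: |-3|>|0| out[1]=9, l++
l=7 r=7: |0|<=|0| out[0]=0, r--

[0, 9, 36, 64, 81, 121, 144, 169, 196, 225, 361, 400, 529]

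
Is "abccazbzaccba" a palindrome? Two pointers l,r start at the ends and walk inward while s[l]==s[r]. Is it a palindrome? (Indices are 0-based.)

palindrome

l=0 r=12: 'a'=='a', l++,r--
l=1 r=11: 'b'=='b', l++,r--
l=2 r=10: 'c'=='c', l++,r--
l=3 r=9: 'c'=='c', l++,r--
l=4 r=8: 'a'=='a', l++,r--
l=5 r=7: 'z'=='z', l++,r--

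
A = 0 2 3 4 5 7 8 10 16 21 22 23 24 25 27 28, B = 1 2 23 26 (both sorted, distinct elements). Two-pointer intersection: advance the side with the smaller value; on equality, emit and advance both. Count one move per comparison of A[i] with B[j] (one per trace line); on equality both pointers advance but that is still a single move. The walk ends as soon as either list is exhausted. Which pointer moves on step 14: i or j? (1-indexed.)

i

i=1 j=1: 0<1, i++
i=2 j=1: 2>1, j++
i=2 j=2: 2==2 emit, i++,j++
i=3 j=3: 3<23, i++
i=4 j=3: 4<23, i++
i=5 j=3: 5<23, i++
i=6 j=3: 7<23, i++
i=7 j=3: 8<23, i++
i=8 j=3: 10<23, i++
i=9 j=3: 16<23, i++
i=10 j=3: 21<23, i++
i=11 j=3: 22<23, i++
i=12 j=3: 23==23 emit, i++,j++
i=13 j=4: 24<26, i++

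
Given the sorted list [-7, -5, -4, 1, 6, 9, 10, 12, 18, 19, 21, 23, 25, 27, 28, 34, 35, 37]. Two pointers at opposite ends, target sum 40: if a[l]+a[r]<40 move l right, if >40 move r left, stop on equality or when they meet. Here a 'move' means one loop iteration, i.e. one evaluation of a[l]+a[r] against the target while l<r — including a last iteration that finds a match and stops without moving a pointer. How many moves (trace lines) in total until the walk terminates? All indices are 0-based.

l=0 r=17: -7+37=30 <40, l++
l=1 r=17: -5+37=32 <40, l++
l=2 r=17: -4+37=33 <40, l++
l=3 r=17: 1+37=38 <40, l++
l=4 r=17: 6+37=43 >40, r--
l=4 r=16: 6+35=41 >40, r--
l=4 r=15: 6+34=40, found

7 moves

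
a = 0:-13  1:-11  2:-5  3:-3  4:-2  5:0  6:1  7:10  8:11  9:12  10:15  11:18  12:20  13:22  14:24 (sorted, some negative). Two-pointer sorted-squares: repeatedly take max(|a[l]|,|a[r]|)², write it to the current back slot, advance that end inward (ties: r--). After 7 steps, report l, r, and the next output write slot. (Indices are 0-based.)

[0,14] |-13|<=|24| out[14]=576 → r--
[0,13] |-13|<=|22| out[13]=484 → r--
[0,12] |-13|<=|20| out[12]=400 → r--
[0,11] |-13|<=|18| out[11]=324 → r--
[0,10] |-13|<=|15| out[10]=225 → r--
[0,9] |-13|>|12| out[9]=169 → l++
[1,9] |-11|<=|12| out[8]=144 → r--

l=1, r=8, next write slot=7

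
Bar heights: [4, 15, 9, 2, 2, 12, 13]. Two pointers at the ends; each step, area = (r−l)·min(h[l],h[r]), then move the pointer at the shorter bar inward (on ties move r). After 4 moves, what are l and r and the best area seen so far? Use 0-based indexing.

[0,6] min(4,13)*6=24 best=24 * → l++
[1,6] min(15,13)*5=65 best=65 * → r--
[1,5] min(15,12)*4=48 best=65 → r--
[1,4] min(15,2)*3=6 best=65 → r--

l=1, r=3, best area=65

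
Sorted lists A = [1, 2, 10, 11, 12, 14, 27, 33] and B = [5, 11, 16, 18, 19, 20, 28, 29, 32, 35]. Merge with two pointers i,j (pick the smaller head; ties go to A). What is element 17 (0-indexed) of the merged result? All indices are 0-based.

i=0 j=0: A[i]=1<=B[j]=5 take 1, i++
i=1 j=0: A[i]=2<=B[j]=5 take 2, i++
i=2 j=0: A[i]=10>B[j]=5 take 5, j++
i=2 j=1: A[i]=10<=B[j]=11 take 10, i++
i=3 j=1: A[i]=11<=B[j]=11 take 11, i++
i=4 j=1: A[i]=12>B[j]=11 take 11, j++
i=4 j=2: A[i]=12<=B[j]=16 take 12, i++
i=5 j=2: A[i]=14<=B[j]=16 take 14, i++
i=6 j=2: A[i]=27>B[j]=16 take 16, j++
i=6 j=3: A[i]=27>B[j]=18 take 18, j++
i=6 j=4: A[i]=27>B[j]=19 take 19, j++
i=6 j=5: A[i]=27>B[j]=20 take 20, j++
i=6 j=6: A[i]=27<=B[j]=28 take 27, i++
i=7 j=6: A[i]=33>B[j]=28 take 28, j++
i=7 j=7: A[i]=33>B[j]=29 take 29, j++
i=7 j=8: A[i]=33>B[j]=32 take 32, j++
i=7 j=9: A[i]=33<=B[j]=35 take 33, i++
i=8 j=9: A done, take B[j]=35, j++

merged[17] = 35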